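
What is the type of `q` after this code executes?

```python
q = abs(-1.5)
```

abs() of float returns float

float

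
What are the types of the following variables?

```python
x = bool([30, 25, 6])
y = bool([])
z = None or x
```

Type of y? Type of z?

bool() returns bool; None or <bool> returns the bool

bool, bool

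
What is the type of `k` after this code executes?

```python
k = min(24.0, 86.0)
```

min() of floats returns float

float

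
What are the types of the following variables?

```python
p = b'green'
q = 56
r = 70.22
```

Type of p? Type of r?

p is bytes; r is float

bytes, float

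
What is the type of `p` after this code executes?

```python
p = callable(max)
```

callable() returns bool

bool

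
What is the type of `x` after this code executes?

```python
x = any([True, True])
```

any() returns bool

bool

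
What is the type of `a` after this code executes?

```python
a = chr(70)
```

chr() returns str (single character)

str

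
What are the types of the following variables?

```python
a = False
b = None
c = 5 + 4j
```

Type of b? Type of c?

b is NoneType; c is complex

NoneType, complex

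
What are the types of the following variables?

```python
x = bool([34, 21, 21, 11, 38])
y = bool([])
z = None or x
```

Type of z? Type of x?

None or <bool> returns the bool; bool() returns bool

bool, bool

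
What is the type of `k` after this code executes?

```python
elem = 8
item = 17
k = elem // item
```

int // int returns int (8 // 17 = 0)

int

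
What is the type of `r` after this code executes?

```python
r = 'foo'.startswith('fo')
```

str.startswith() returns bool

bool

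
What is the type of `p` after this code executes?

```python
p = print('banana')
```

print() returns None

NoneType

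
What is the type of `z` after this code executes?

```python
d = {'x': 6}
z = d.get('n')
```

dict.get() returns None when key 'n' is not found and no default given

NoneType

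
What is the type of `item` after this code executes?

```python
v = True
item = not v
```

'not' always returns bool

bool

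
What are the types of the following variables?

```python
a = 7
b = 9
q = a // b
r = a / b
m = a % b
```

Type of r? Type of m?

int / int returns float; int % int returns int

float, int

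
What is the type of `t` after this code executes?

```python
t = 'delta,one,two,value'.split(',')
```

str.split() returns list

list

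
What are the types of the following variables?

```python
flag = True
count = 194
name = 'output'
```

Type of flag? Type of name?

flag is bool; name is str

bool, str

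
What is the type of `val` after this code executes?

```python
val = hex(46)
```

hex() returns str representation

str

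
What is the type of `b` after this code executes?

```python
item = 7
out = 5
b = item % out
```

int % int returns int (7 % 5 = 2)

int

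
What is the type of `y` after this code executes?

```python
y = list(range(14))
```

list(range(...)) returns list

list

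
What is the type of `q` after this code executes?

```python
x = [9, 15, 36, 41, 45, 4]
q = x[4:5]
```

Slicing a list always returns a list

list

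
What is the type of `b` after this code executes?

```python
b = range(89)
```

range() returns a range object

range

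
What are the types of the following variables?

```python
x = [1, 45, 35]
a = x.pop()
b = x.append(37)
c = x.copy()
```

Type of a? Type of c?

list.pop() returns the element (int); list.copy() returns list

int, list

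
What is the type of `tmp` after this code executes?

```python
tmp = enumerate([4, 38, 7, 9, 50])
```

enumerate() returns an enumerate iterator object

enumerate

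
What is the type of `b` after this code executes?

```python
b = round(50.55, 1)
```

round() with ndigits arg returns float

float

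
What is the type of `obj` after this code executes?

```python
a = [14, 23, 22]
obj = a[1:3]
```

Slicing a list always returns a list

list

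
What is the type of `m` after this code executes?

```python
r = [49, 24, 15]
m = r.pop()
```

list.pop() returns the popped element (int here)

int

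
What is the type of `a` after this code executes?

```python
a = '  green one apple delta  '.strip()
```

str.strip() returns str

str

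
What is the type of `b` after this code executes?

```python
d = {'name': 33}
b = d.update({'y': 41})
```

dict.update() returns None

NoneType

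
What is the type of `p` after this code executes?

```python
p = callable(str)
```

callable() returns bool

bool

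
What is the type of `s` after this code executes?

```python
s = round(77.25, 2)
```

round() with ndigits arg returns float

float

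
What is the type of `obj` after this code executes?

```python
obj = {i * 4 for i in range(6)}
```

A set comprehension {expr for x in iterable} produces a set

set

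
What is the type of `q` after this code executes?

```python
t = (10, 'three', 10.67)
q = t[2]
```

Index 2 of tuple is 10.67 which is float

float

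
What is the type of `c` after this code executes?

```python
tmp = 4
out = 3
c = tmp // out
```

int // int returns int (4 // 3 = 1)

int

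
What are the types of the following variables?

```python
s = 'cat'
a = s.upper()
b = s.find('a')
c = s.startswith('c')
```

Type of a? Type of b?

str.upper() returns str; str.find() returns int

str, int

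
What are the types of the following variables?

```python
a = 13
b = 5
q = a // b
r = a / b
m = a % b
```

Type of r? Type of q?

int / int returns float; int // int returns int

float, int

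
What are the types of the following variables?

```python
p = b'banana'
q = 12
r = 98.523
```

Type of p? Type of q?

p is bytes; q is int

bytes, int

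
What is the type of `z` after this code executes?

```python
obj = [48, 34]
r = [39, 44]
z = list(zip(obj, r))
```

list(zip(...)) returns a list of tuples

list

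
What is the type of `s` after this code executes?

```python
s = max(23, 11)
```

max() of ints returns int

int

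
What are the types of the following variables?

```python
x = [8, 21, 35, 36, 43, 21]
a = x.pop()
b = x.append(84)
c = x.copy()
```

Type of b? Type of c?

list.append() returns None; list.copy() returns list

NoneType, list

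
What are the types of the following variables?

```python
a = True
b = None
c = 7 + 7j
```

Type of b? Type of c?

b is NoneType; c is complex

NoneType, complex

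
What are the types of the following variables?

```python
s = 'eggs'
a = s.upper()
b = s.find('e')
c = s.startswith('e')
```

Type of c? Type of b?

str.startswith() returns bool; str.find() returns int

bool, int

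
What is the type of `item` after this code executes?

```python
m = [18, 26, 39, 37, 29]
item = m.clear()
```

list.clear() returns None

NoneType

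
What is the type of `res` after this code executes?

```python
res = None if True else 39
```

Ternary: condition is True, if branch (None) taken → NoneType

NoneType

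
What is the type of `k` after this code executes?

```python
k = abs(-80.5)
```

abs() of float returns float

float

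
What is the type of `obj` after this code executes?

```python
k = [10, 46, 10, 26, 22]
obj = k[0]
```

Indexing a list of ints returns int (k[0] = 10)

int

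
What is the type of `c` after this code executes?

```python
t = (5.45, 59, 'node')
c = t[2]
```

Index 2 of tuple is 'node' which is str

str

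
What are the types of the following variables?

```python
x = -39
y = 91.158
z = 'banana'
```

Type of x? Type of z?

x is int; z is str

int, str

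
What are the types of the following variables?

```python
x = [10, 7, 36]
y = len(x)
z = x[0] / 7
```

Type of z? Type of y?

int / int returns float; len() returns int

float, int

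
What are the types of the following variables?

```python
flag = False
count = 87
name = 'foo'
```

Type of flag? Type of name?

flag is bool; name is str

bool, str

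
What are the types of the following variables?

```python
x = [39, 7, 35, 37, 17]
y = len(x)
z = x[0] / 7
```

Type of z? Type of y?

int / int returns float; len() returns int

float, int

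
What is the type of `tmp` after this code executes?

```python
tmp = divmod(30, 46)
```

divmod() returns a tuple (quotient, remainder)

tuple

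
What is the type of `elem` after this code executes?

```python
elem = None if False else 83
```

Ternary: condition is False, else branch (83) taken → int

int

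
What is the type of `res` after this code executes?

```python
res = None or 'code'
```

'or' with None returns the other value ('code', str)

str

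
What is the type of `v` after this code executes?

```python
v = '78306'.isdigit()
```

str.isdigit() returns bool

bool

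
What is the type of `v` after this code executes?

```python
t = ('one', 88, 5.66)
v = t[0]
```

Index 0 of tuple is 'one' which is str

str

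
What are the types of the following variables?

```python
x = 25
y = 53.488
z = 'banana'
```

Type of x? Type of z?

x is int; z is str

int, str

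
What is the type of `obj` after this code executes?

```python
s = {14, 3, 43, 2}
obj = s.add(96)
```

set.add() returns None (mutates in place)

NoneType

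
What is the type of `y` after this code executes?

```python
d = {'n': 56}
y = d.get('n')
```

dict.get() returns the value (int) when key is found

int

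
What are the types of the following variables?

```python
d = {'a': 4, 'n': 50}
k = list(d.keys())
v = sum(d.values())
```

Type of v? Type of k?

sum of int values returns int; list(...) returns list

int, list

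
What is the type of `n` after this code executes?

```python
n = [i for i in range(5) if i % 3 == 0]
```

A list comprehension [...] produces a list

list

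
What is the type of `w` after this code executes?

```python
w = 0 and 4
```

'and' returns the first falsy value (0, which is int)

int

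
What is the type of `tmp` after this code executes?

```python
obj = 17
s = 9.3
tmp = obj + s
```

int + float returns float (17 + 9.3 = 26.3)

float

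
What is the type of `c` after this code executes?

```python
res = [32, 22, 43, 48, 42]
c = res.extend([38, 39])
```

list.extend() returns None

NoneType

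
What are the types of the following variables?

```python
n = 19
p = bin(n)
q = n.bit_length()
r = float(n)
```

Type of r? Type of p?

float() returns float; bin() returns str

float, str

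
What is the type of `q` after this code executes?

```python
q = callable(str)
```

callable() returns bool

bool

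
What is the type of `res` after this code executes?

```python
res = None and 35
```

'and' returns first falsy value (None)

NoneType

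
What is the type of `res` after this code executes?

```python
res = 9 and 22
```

'and' returns the last value when all truthy (22, which is int)

int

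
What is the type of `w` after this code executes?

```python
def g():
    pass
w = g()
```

A function with no return statement returns None

NoneType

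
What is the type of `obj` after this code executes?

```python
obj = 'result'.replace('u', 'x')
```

str.replace() returns str

str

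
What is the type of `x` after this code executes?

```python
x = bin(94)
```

bin() returns str representation

str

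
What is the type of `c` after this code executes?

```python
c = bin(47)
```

bin() returns str representation

str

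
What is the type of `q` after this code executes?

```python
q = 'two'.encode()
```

str.encode() returns bytes

bytes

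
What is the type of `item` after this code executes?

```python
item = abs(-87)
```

abs() of int returns int

int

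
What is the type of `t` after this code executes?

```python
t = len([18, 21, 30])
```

len() always returns int

int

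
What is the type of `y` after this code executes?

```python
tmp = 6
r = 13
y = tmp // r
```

int // int returns int (6 // 13 = 0)

int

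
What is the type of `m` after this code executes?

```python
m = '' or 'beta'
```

'or' returns first truthy value ('beta', which is str)

str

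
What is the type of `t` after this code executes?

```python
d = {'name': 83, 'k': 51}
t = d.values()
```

.values() returns a dict_values view object

dict_values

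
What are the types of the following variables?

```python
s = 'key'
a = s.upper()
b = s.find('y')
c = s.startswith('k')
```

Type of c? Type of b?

str.startswith() returns bool; str.find() returns int

bool, int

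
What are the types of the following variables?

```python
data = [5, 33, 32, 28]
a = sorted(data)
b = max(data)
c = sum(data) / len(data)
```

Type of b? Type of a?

max of ints returns int; sorted() returns list

int, list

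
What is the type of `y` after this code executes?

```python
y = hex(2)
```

hex() returns str representation

str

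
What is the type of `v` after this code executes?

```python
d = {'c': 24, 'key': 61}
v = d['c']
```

Accessing dict[str, int] with key 'c' returns int value 24

int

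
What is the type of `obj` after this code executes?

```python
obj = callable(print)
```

callable() returns bool

bool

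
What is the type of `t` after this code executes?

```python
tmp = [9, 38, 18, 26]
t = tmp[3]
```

Indexing a list of ints returns int (tmp[3] = 26)

int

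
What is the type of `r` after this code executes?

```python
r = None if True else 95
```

Ternary: condition is True, if branch (None) taken → NoneType

NoneType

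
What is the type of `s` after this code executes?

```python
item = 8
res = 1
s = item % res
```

int % int returns int (8 % 1 = 0)

int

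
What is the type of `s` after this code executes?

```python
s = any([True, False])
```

any() returns bool

bool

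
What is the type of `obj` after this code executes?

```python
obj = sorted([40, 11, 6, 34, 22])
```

sorted() always returns list

list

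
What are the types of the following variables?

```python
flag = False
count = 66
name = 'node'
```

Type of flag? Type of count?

flag is bool; count is int

bool, int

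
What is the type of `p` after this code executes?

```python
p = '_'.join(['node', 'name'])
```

str.join() returns str

str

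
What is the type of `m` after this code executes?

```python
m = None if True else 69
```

Ternary: condition is True, if branch (None) taken → NoneType

NoneType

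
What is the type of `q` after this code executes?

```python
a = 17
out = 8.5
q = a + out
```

int + float returns float (17 + 8.5 = 25.5)

float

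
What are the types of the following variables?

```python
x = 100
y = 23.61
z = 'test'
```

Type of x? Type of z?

x is int; z is str

int, str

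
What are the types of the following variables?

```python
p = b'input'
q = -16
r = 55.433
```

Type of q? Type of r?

q is int; r is float

int, float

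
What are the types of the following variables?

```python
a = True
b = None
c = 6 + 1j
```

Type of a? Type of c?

a is bool; c is complex

bool, complex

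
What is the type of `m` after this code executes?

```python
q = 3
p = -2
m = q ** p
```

int ** negative int returns float

float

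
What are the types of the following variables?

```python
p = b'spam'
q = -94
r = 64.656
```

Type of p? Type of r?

p is bytes; r is float

bytes, float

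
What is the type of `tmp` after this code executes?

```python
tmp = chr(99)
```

chr() returns str (single character)

str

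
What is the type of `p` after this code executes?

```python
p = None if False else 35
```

Ternary: condition is False, else branch (35) taken → int

int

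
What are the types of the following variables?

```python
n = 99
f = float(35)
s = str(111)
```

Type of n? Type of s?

n is int; s is str

int, str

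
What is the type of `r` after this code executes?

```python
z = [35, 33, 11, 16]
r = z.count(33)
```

list.count() returns int

int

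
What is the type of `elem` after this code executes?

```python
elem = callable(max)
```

callable() returns bool

bool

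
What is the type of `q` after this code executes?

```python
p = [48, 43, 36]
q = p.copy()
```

list.copy() returns list

list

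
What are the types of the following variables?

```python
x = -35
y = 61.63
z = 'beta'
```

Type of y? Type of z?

y is float; z is str

float, str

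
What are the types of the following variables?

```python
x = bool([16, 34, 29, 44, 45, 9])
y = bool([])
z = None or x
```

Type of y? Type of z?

bool() returns bool; None or <bool> returns the bool

bool, bool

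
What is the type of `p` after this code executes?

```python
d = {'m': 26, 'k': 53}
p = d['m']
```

Accessing dict[str, int] with key 'm' returns int value 26

int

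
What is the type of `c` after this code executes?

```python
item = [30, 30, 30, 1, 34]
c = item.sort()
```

list.sort() returns None (sorts in place)

NoneType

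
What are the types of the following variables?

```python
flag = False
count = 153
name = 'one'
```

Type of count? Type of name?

count is int; name is str

int, str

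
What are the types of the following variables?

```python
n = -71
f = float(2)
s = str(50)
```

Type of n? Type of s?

n is int; s is str

int, str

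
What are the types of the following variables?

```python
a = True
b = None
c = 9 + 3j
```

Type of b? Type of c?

b is NoneType; c is complex

NoneType, complex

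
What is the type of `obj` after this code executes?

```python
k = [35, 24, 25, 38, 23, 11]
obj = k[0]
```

Indexing a list of ints returns int (k[0] = 35)

int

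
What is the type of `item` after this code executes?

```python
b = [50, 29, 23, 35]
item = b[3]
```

Indexing a list of ints returns int (b[3] = 35)

int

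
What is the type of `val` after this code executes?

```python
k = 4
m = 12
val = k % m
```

int % int returns int (4 % 12 = 4)

int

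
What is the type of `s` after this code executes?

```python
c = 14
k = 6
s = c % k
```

int % int returns int (14 % 6 = 2)

int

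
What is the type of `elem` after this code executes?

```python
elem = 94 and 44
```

'and' returns the last value when all truthy (44, which is int)

int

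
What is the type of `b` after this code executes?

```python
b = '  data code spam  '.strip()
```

str.strip() returns str

str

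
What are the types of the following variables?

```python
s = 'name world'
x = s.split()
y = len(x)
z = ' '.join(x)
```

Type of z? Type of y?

str.join() returns str; len() returns int

str, int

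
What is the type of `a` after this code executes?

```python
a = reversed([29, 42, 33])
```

reversed() on a list returns a list_reverseiterator

list_reverseiterator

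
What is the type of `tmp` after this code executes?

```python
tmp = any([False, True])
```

any() returns bool

bool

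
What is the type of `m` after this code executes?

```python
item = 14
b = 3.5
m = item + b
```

int + float returns float (14 + 3.5 = 17.5)

float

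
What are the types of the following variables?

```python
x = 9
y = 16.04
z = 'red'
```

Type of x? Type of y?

x is int; y is float

int, float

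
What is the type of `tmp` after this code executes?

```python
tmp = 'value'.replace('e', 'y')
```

str.replace() returns str

str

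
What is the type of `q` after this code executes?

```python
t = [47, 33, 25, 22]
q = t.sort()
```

list.sort() returns None (sorts in place)

NoneType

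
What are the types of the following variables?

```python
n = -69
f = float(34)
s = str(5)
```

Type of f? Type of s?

f is float; s is str

float, str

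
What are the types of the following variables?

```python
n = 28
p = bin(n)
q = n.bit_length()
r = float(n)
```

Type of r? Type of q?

float() returns float; int.bit_length() returns int

float, int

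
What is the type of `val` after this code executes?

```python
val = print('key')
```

print() returns None

NoneType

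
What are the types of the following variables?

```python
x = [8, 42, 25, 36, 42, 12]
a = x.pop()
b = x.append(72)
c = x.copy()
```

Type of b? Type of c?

list.append() returns None; list.copy() returns list

NoneType, list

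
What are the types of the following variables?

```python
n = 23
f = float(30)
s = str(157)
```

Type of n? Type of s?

n is int; s is str

int, str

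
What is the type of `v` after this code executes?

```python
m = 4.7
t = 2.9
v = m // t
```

float // float returns float (floor division preserves float type)

float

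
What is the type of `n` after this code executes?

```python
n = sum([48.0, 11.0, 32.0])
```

sum() of floats returns float

float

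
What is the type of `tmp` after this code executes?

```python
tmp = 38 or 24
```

'or' returns the first truthy value (38, which is int)

int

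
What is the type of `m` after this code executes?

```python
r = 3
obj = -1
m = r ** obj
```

int ** negative int returns float

float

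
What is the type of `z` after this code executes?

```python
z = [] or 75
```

'or' returns first truthy value (75, which is int)

int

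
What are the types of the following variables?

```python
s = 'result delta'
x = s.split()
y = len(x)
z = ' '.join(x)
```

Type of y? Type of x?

len() returns int; str.split() returns list

int, list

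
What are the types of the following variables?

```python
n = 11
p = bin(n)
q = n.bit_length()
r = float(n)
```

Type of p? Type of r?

bin() returns str; float() returns float

str, float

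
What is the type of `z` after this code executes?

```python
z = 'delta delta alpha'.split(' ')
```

str.split() returns list

list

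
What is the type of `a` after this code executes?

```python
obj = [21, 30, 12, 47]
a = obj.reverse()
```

list.reverse() returns None

NoneType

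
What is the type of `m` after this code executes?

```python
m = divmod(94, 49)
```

divmod() returns a tuple (quotient, remainder)

tuple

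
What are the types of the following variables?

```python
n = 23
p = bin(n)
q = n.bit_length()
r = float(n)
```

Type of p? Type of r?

bin() returns str; float() returns float

str, float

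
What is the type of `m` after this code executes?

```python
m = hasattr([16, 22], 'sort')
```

hasattr() returns bool

bool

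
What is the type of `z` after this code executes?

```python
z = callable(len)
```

callable() returns bool

bool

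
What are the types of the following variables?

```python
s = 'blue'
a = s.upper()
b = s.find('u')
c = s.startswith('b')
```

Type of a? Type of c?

str.upper() returns str; str.startswith() returns bool

str, bool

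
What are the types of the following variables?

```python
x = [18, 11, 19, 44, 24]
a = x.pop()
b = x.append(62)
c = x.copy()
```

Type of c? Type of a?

list.copy() returns list; list.pop() returns the element (int)

list, int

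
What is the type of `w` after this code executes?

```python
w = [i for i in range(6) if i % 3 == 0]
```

A list comprehension [...] produces a list

list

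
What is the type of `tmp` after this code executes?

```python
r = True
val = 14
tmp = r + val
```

bool + int returns int (True is 1, so 1 + 14 = 15)

int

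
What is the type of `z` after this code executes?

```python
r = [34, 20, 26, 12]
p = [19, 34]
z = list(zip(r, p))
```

list(zip(...)) returns a list of tuples

list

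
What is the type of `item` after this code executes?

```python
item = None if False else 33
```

Ternary: condition is False, else branch (33) taken → int

int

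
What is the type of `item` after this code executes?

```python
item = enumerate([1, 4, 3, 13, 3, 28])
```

enumerate() returns an enumerate iterator object

enumerate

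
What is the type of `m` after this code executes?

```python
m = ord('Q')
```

ord() returns int (Unicode code point)

int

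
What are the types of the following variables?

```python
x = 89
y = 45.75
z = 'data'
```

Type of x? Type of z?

x is int; z is str

int, str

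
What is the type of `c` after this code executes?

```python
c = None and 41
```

'and' returns first falsy value (None)

NoneType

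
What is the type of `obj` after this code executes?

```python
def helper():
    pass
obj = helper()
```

A function with no return statement returns None

NoneType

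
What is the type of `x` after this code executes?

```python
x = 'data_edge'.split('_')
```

str.split() returns list

list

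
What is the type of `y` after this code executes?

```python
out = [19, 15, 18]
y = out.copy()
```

list.copy() returns list

list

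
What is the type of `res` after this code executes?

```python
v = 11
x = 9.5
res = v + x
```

int + float returns float (11 + 9.5 = 20.5)

float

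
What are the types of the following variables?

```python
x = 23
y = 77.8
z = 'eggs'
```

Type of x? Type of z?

x is int; z is str

int, str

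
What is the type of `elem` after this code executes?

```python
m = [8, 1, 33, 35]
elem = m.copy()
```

list.copy() returns list

list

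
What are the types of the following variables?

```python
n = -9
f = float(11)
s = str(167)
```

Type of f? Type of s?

f is float; s is str

float, str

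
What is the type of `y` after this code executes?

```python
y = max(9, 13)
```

max() of ints returns int

int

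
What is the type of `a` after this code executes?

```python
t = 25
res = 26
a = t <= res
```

Comparison operators return bool

bool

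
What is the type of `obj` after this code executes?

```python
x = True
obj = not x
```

'not' always returns bool

bool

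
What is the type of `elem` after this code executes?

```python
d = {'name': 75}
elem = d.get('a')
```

dict.get() returns None when key 'a' is not found and no default given

NoneType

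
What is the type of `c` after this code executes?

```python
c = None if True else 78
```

Ternary: condition is True, if branch (None) taken → NoneType

NoneType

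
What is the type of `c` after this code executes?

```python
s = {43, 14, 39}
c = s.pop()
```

Popping from a set of ints returns int

int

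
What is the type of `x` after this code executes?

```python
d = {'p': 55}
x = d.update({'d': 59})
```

dict.update() returns None

NoneType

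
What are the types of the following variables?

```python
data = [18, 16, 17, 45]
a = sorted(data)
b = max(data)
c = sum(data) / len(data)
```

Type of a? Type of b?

sorted() returns list; max of ints returns int

list, int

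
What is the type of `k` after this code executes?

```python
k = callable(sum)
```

callable() returns bool

bool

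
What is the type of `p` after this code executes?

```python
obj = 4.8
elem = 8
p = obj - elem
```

float - int returns float (4.8 - 8 = -3.2)

float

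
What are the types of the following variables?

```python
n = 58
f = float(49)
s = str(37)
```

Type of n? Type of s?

n is int; s is str

int, str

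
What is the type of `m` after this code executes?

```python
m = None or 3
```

'or' with None returns the other value (3, int)

int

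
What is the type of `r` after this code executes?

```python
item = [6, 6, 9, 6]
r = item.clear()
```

list.clear() returns None

NoneType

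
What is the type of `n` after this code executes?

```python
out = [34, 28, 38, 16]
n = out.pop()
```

list.pop() returns the popped element (int here)

int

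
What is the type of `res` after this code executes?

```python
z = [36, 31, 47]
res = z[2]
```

Indexing a list of ints returns int (z[2] = 47)

int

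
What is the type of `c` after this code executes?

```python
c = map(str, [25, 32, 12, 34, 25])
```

map() returns a map iterator object

map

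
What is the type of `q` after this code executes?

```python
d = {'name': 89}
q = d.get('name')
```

dict.get() returns the value (int) when key is found

int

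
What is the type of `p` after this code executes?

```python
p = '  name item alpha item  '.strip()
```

str.strip() returns str

str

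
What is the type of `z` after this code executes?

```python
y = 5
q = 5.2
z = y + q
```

int + float returns float (5 + 5.2 = 10.2)

float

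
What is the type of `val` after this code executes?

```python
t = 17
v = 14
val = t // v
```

int // int returns int (17 // 14 = 1)

int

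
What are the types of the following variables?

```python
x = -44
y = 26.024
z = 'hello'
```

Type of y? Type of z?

y is float; z is str

float, str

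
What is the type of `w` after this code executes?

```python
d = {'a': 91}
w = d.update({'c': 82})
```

dict.update() returns None

NoneType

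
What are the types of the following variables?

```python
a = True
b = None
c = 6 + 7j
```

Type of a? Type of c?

a is bool; c is complex

bool, complex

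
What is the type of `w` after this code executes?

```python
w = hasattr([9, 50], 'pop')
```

hasattr() returns bool

bool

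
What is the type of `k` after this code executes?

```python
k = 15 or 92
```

'or' returns the first truthy value (15, which is int)

int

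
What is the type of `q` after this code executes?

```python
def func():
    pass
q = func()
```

A function with no return statement returns None

NoneType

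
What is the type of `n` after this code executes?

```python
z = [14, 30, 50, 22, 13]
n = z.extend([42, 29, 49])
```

list.extend() returns None

NoneType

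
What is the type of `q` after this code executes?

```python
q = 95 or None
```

'or' returns first truthy value (95, int)

int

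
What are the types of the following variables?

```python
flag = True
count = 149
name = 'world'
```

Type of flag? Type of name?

flag is bool; name is str

bool, str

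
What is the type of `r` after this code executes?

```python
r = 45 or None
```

'or' returns first truthy value (45, int)

int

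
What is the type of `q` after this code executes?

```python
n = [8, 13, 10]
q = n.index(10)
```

list.index() returns int

int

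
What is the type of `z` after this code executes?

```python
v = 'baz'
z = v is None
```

'is' comparison returns bool

bool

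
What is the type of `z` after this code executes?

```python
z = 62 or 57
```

'or' returns the first truthy value (62, which is int)

int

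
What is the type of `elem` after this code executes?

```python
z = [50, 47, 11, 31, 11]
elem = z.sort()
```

list.sort() returns None (sorts in place)

NoneType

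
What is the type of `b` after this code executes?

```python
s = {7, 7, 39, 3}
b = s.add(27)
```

set.add() returns None (mutates in place)

NoneType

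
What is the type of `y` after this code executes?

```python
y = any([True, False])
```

any() returns bool

bool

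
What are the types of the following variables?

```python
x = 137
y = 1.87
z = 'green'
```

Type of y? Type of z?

y is float; z is str

float, str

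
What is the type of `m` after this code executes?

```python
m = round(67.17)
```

round() with no ndigits arg returns int

int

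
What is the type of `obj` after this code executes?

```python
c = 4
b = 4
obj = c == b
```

Equality comparison returns bool

bool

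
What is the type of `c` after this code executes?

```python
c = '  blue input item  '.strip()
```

str.strip() returns str

str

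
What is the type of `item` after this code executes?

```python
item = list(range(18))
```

list(range(...)) returns list

list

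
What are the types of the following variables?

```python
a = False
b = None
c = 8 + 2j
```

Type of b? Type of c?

b is NoneType; c is complex

NoneType, complex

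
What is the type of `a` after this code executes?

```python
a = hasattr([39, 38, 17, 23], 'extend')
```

hasattr() returns bool

bool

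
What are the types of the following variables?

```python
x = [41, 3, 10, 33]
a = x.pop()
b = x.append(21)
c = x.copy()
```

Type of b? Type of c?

list.append() returns None; list.copy() returns list

NoneType, list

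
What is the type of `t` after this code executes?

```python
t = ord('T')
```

ord() returns int (Unicode code point)

int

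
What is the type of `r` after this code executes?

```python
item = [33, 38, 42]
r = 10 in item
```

'in' operator returns bool

bool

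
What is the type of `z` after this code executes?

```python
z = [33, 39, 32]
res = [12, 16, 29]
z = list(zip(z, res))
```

list(zip(...)) returns a list of tuples

list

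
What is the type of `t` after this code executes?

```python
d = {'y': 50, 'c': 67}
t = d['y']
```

Accessing dict[str, int] with key 'y' returns int value 50

int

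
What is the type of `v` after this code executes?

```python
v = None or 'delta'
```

'or' with None returns the other value ('delta', str)

str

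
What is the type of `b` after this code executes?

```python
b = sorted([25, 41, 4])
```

sorted() always returns list

list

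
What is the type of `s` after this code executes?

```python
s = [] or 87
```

'or' returns first truthy value (87, which is int)

int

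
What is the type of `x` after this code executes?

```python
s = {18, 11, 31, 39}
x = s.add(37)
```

set.add() returns None (mutates in place)

NoneType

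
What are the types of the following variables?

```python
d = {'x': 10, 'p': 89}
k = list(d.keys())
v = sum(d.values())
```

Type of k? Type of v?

list(...) returns list; sum of int values returns int

list, int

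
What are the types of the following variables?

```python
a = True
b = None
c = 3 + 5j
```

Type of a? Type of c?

a is bool; c is complex

bool, complex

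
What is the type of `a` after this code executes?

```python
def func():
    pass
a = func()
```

A function with no return statement returns None

NoneType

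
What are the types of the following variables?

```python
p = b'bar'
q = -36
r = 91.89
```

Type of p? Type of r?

p is bytes; r is float

bytes, float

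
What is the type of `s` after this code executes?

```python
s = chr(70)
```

chr() returns str (single character)

str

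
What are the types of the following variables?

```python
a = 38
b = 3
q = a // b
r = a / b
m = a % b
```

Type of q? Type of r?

int // int returns int; int / int returns float

int, float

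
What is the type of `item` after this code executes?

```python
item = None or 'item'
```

'or' with None returns the other value ('item', str)

str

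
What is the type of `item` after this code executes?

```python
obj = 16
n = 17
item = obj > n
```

Comparison operators return bool

bool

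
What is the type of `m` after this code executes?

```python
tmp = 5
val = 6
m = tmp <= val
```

Comparison operators return bool

bool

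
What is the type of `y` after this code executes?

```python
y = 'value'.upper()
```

str.upper() returns str

str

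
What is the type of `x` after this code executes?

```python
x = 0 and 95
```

'and' returns the first falsy value (0, which is int)

int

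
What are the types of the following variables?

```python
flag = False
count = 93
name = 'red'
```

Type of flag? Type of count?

flag is bool; count is int

bool, int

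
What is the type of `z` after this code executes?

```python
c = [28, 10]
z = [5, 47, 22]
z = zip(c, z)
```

zip() returns a zip iterator object

zip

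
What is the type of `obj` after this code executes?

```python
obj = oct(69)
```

oct() returns str representation

str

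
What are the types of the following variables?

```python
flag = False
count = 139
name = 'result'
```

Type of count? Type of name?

count is int; name is str

int, str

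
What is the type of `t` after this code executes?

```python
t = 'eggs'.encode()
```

str.encode() returns bytes

bytes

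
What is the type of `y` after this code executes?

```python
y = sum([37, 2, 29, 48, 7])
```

sum() of ints returns int

int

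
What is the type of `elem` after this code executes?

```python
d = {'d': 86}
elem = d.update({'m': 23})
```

dict.update() returns None

NoneType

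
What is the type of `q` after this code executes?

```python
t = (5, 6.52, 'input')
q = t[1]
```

Index 1 of tuple is 6.52 which is float

float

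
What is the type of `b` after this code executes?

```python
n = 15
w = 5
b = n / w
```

int / int always returns float in Python 3 (15 / 5 = 3)

float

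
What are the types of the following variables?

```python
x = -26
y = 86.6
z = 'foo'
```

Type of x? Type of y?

x is int; y is float

int, float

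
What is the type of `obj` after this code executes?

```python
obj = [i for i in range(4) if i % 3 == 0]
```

A list comprehension [...] produces a list

list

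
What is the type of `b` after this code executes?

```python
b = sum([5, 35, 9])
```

sum() of ints returns int

int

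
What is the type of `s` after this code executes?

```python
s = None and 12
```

'and' returns first falsy value (None)

NoneType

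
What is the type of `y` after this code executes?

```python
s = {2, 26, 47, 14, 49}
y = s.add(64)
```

set.add() returns None (mutates in place)

NoneType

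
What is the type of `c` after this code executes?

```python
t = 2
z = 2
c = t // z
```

int // int returns int (2 // 2 = 1)

int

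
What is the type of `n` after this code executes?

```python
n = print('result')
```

print() returns None

NoneType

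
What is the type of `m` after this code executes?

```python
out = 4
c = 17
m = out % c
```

int % int returns int (4 % 17 = 4)

int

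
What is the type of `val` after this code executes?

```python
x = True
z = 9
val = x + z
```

bool + int returns int (True is 1, so 1 + 9 = 10)

int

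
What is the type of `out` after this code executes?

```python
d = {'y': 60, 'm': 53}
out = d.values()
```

.values() returns a dict_values view object

dict_values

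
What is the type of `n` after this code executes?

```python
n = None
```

None has type NoneType

NoneType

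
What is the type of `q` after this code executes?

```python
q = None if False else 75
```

Ternary: condition is False, else branch (75) taken → int

int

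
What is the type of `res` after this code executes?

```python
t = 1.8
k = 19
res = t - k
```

float - int returns float (1.8 - 19 = -17.2)

float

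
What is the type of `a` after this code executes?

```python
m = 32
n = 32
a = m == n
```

Equality comparison returns bool

bool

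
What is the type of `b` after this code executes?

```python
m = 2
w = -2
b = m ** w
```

int ** negative int returns float

float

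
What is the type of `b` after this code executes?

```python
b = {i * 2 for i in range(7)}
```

A set comprehension {expr for x in iterable} produces a set

set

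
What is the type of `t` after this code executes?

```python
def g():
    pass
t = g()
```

A function with no return statement returns None

NoneType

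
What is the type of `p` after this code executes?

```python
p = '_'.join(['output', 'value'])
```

str.join() returns str

str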